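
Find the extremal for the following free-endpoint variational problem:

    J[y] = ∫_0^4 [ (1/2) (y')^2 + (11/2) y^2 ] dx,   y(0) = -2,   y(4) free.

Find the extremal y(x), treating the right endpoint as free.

The Lagrangian L = (1/2) (y')^2 + (11/2) y^2 gives
    ∂L/∂y = 11 y,   ∂L/∂y' = y'.
Euler-Lagrange: y'' − 11 y = 0.
With k = sqrt(11), the general solution is
    y(x) = A cosh(sqrt(11) x) + B sinh(sqrt(11) x).
Fixed left endpoint y(0) = -2 ⇒ A = -2.
The right endpoint x = 4 is free, so the natural (transversality) condition is ∂L/∂y' |_{x=4} = 0, i.e. y'(4) = 0.
Compute y'(x) = A k sinh(k x) + B k cosh(k x), so
    y'(4) = A k sinh(k·4) + B k cosh(k·4) = 0
    ⇒ B = −A tanh(k·4) = 2 tanh(sqrt(11)·4).
Therefore the extremal is
    y(x) = −2 cosh(sqrt(11) x) + 2 tanh(sqrt(11)·4) sinh(sqrt(11) x).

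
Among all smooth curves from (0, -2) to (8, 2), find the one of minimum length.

Arc-length functional: J[y] = ∫ sqrt(1 + (y')^2) dx.
Lagrangian L = sqrt(1 + (y')^2) has no explicit y dependence, so ∂L/∂y = 0 and the Euler-Lagrange equation gives
    d/dx( y' / sqrt(1 + (y')^2) ) = 0  ⇒  y' / sqrt(1 + (y')^2) = const.
Hence y' is constant, so y(x) is affine.
Fitting the endpoints (0, -2) and (8, 2):
    slope m = (2 − (-2)) / (8 − 0) = 1/2,
    intercept c = (-2) − m·0 = -2.
Extremal: y(x) = (1/2) x - 2.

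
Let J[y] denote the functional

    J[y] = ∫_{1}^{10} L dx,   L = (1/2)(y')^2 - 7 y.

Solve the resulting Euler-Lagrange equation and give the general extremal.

The Lagrangian is L = (1/2)(y')^2 - 7 y.
∂L/∂y = -7.
∂L/∂y' = y'.
The Euler-Lagrange equation d/dx(∂L/∂y') − ∂L/∂y = 0 becomes:
    y'' + 7 = 0
General solution: y(x) = -(7/2) x^2 + A x + B, where A and B are arbitrary constants fixed by the endpoint conditions.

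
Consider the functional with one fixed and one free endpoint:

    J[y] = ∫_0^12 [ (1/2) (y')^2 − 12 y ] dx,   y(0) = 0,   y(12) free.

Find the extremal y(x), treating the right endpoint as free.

The Lagrangian L = (1/2) (y')^2 − 12 y gives
    ∂L/∂y = −12,   ∂L/∂y' = y'.
Euler-Lagrange: d/dx(y') − (−12) = 0, i.e. y'' + 12 = 0, so
    y(x) = −(12/2) x^2 + C1 x + C2.
Fixed left endpoint y(0) = 0 ⇒ C2 = 0.
The right endpoint x = 12 is free, so the natural (transversality) condition is ∂L/∂y' |_{x=12} = 0, i.e. y'(12) = 0.
Compute y'(x) = −12 x + C1, so y'(12) = −144 + C1 = 0 ⇒ C1 = 144.
Therefore the extremal is
    y(x) = −6 x^2 + 144 x.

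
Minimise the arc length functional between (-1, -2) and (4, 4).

Arc-length functional: J[y] = ∫ sqrt(1 + (y')^2) dx.
Lagrangian L = sqrt(1 + (y')^2) has no explicit y dependence, so ∂L/∂y = 0 and the Euler-Lagrange equation gives
    d/dx( y' / sqrt(1 + (y')^2) ) = 0  ⇒  y' / sqrt(1 + (y')^2) = const.
Hence y' is constant, so y(x) is affine.
Fitting the endpoints (-1, -2) and (4, 4):
    slope m = (4 − (-2)) / (4 − (-1)) = 6/5,
    intercept c = (-2) − m·(-1) = -4/5.
Extremal: y(x) = (6/5) x - 4/5.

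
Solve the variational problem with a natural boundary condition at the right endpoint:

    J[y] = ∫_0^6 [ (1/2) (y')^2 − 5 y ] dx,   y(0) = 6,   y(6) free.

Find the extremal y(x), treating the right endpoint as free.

The Lagrangian L = (1/2) (y')^2 − 5 y gives
    ∂L/∂y = −5,   ∂L/∂y' = y'.
Euler-Lagrange: d/dx(y') − (−5) = 0, i.e. y'' + 5 = 0, so
    y(x) = −(5/2) x^2 + C1 x + C2.
Fixed left endpoint y(0) = 6 ⇒ C2 = 6.
The right endpoint x = 6 is free, so the natural (transversality) condition is ∂L/∂y' |_{x=6} = 0, i.e. y'(6) = 0.
Compute y'(x) = −5 x + C1, so y'(6) = −30 + C1 = 0 ⇒ C1 = 30.
Therefore the extremal is
    y(x) = −(5/2) x^2 + 30 x + 6.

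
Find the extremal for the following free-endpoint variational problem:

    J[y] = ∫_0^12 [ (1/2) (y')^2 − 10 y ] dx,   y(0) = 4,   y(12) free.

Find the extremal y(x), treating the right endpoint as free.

The Lagrangian L = (1/2) (y')^2 − 10 y gives
    ∂L/∂y = −10,   ∂L/∂y' = y'.
Euler-Lagrange: d/dx(y') − (−10) = 0, i.e. y'' + 10 = 0, so
    y(x) = −(10/2) x^2 + C1 x + C2.
Fixed left endpoint y(0) = 4 ⇒ C2 = 4.
The right endpoint x = 12 is free, so the natural (transversality) condition is ∂L/∂y' |_{x=12} = 0, i.e. y'(12) = 0.
Compute y'(x) = −10 x + C1, so y'(12) = −120 + C1 = 0 ⇒ C1 = 120.
Therefore the extremal is
    y(x) = −5 x^2 + 120 x + 4.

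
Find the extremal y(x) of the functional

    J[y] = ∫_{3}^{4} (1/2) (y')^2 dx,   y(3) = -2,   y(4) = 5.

The Lagrangian is L = (1/2) (y')^2.
Compute ∂L/∂y = 0, ∂L/∂y' = y'.
The Euler-Lagrange equation d/dx(∂L/∂y') − ∂L/∂y = 0 reduces to
    y'' = 0.
Its general solution is
    y(x) = A x + B,
with A, B fixed by the endpoint conditions.
Applying the endpoint conditions y(3) = -2 and y(4) = 5: solve A·3 + B = -2 and A·4 + B = 5. Subtracting gives A(4 − 3) = 5 − -2, so A = 7, and B = -2 − A·3 = -23. Therefore
    y(x) = 7 x - 23.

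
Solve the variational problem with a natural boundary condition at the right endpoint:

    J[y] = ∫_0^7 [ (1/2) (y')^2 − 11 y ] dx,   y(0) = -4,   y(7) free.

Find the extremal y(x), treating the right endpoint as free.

The Lagrangian L = (1/2) (y')^2 − 11 y gives
    ∂L/∂y = −11,   ∂L/∂y' = y'.
Euler-Lagrange: d/dx(y') − (−11) = 0, i.e. y'' + 11 = 0, so
    y(x) = −(11/2) x^2 + C1 x + C2.
Fixed left endpoint y(0) = -4 ⇒ C2 = -4.
The right endpoint x = 7 is free, so the natural (transversality) condition is ∂L/∂y' |_{x=7} = 0, i.e. y'(7) = 0.
Compute y'(x) = −11 x + C1, so y'(7) = −77 + C1 = 0 ⇒ C1 = 77.
Therefore the extremal is
    y(x) = −(11/2) x^2 + 77 x − 4.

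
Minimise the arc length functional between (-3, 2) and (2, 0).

Arc-length functional: J[y] = ∫ sqrt(1 + (y')^2) dx.
Lagrangian L = sqrt(1 + (y')^2) has no explicit y dependence, so ∂L/∂y = 0 and the Euler-Lagrange equation gives
    d/dx( y' / sqrt(1 + (y')^2) ) = 0  ⇒  y' / sqrt(1 + (y')^2) = const.
Hence y' is constant, so y(x) is affine.
Fitting the endpoints (-3, 2) and (2, 0):
    slope m = (0 − 2) / (2 − (-3)) = -2/5,
    intercept c = 2 − m·(-3) = 4/5.
Extremal: y(x) = (-2/5) x + 4/5.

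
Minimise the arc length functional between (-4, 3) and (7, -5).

Arc-length functional: J[y] = ∫ sqrt(1 + (y')^2) dx.
Lagrangian L = sqrt(1 + (y')^2) has no explicit y dependence, so ∂L/∂y = 0 and the Euler-Lagrange equation gives
    d/dx( y' / sqrt(1 + (y')^2) ) = 0  ⇒  y' / sqrt(1 + (y')^2) = const.
Hence y' is constant, so y(x) is affine.
Fitting the endpoints (-4, 3) and (7, -5):
    slope m = ((-5) − 3) / (7 − (-4)) = -8/11,
    intercept c = 3 − m·(-4) = 1/11.
Extremal: y(x) = (-8/11) x + 1/11.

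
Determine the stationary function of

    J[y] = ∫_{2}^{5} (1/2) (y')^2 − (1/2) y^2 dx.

The Lagrangian is L = (1/2) (y')^2 − (1/2) y^2.
Compute ∂L/∂y = -y, ∂L/∂y' = y'.
The Euler-Lagrange equation d/dx(∂L/∂y') − ∂L/∂y = 0 reduces to
    y'' + y = 0.
Its general solution is
    y(x) = A sin(x) + B cos(x),
with A, B fixed by the endpoint conditions.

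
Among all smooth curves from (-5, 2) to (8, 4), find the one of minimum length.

Arc-length functional: J[y] = ∫ sqrt(1 + (y')^2) dx.
Lagrangian L = sqrt(1 + (y')^2) has no explicit y dependence, so ∂L/∂y = 0 and the Euler-Lagrange equation gives
    d/dx( y' / sqrt(1 + (y')^2) ) = 0  ⇒  y' / sqrt(1 + (y')^2) = const.
Hence y' is constant, so y(x) is affine.
Fitting the endpoints (-5, 2) and (8, 4):
    slope m = (4 − 2) / (8 − (-5)) = 2/13,
    intercept c = 2 − m·(-5) = 36/13.
Extremal: y(x) = (2/13) x + 36/13.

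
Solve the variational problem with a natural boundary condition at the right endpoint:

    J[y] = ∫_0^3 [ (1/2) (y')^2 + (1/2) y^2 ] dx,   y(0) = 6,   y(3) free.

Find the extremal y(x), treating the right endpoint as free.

The Lagrangian L = (1/2) (y')^2 + (1/2) y^2 gives
    ∂L/∂y = 1 y,   ∂L/∂y' = y'.
Euler-Lagrange: y'' − y = 0.
With k = 1, the general solution is
    y(x) = A cosh(x) + B sinh(x).
Fixed left endpoint y(0) = 6 ⇒ A = 6.
The right endpoint x = 3 is free, so the natural (transversality) condition is ∂L/∂y' |_{x=3} = 0, i.e. y'(3) = 0.
Compute y'(x) = A k sinh(k x) + B k cosh(k x), so
    y'(3) = A k sinh(k·3) + B k cosh(k·3) = 0
    ⇒ B = −A tanh(k·3) = − 6 tanh(1·3).
Therefore the extremal is
    y(x) = 6 cosh(1 x) − 6 tanh(1·3) sinh(1 x).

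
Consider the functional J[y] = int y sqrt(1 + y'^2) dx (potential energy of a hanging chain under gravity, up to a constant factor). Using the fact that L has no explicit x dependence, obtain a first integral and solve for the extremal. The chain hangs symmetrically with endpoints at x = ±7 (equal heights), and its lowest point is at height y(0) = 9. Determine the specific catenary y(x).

The Lagrangian L(y, y') = y sqrt(1 + y'^2) has no explicit x dependence, so the Beltrami identity applies:
    L − y' ∂L/∂y' = C.
Compute ∂L/∂y' = y · y' / sqrt(1 + y'^2). Then
    L − y' ∂L/∂y'
    = y sqrt(1 + y'^2) − y · y'^2 / sqrt(1 + y'^2)
    = y (1 + y'^2 − y'^2) / sqrt(1 + y'^2)
    = y / sqrt(1 + y'^2) = C.
Squaring gives y^2 = C^2 (1 + y'^2), i.e.
    y'^2 = y^2 / C^2 − 1.
Separating variables,
    dy / sqrt(y^2 − C^2) = dx / C,
and integrating gives arccosh(y / C) = (x − a)/C, so
    y(x) = C cosh((x − a)/C),
the catenary. The constants C and a are fixed by the two endpoint conditions (and, for the hanging-chain problem, the length constraint selects C).
Now fit the given data. The endpoints x = ±7 are symmetric at equal height, so the catenary is even about its minimum: a = 0 and y(x) = C cosh(x/C). The lowest point is y(0) = C cosh(0) = C, and we are told y(0) = 9, so C = 9. Therefore
    y(x) = 9 cosh(x/9),
and at the endpoints
    y(±7) = 9 cosh(7/9).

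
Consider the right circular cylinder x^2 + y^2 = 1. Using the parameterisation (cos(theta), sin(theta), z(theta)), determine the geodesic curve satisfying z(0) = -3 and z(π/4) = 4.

Parameterise the cylinder of radius R = 1 as
    r(θ) = (cos θ, sin θ, z(θ)).
The arc-length element is
    ds = sqrt(1 + (dz/dθ)^2) dθ,
so the Lagrangian is L = sqrt(1 + z'^2).
L depends on z' only, not on z or θ, so ∂L/∂z = 0 and
    ∂L/∂z' = z' / sqrt(1 + z'^2).
The Euler-Lagrange equation gives
    d/dθ( z' / sqrt(1 + z'^2) ) = 0,
so z' is constant. Integrating once:
    z(θ) = a θ + b,
a helix on the cylinder (a straight line when the cylinder is unrolled). The constants a, b are determined by the endpoint conditions.
With endpoint conditions z(0) = -3 and z(π/4) = 4: from z(0) = b we get b = -3, and a·π/4 + -3 = 4 gives a = 28/π, so
    z(θ) = (28/π) θ − 3.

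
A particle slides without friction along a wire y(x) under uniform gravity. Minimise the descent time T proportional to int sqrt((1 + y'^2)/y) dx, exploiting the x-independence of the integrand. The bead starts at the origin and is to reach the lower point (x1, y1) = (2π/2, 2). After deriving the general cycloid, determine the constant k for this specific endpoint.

The Lagrangian L = sqrt((1 + y'^2) / y) has no explicit x dependence, so the Beltrami identity applies:
    L − y' ∂L/∂y' = C.
Compute ∂L/∂y' = y' / sqrt(y (1 + y'^2)).
Substitute:
    sqrt((1 + y'^2)/y) − y'·y' / sqrt(y (1 + y'^2))
    = (1 + y'^2) / sqrt(y (1 + y'^2)) − y'^2 / sqrt(y (1 + y'^2))
    = 1 / sqrt(y (1 + y'^2)) = C.
Squaring and rearranging gives the first integral
    y (1 + y'^2) = 1/C^2 =: k   (constant).
Solving this first-order ODE by the substitution
    y = (k/2)(1 − cos θ)
yields the cycloid parameterisation
    x(θ) = (k/2)(θ − sin θ),   y(θ) = (k/2)(1 − cos θ).
The constant k is fixed by the endpoint condition.
Now fit the given lower endpoint (x1, y1) = (2π/2, 2). At the bottom of the first arch (θ = π), the parametric equations give
    y(π) = (k/2)(1 − cos π) = k,
    x(π) = (k/2)(π − sin π) = kπ/2.
Matching y(π) = 2 gives k = 2, consistent with x(π) = 2π/2. Therefore the specific cycloid is
    x(θ) = (2/2)(θ − sin θ),   y(θ) = (2/2)(1 − cos θ).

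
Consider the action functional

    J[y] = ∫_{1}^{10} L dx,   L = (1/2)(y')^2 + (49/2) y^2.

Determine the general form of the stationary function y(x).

The Lagrangian is L = (1/2)(y')^2 + (49/2) y^2.
∂L/∂y = 49y.
∂L/∂y' = y'.
The Euler-Lagrange equation d/dx(∂L/∂y') − ∂L/∂y = 0 becomes:
    y'' - 49 y = 0
General solution: y(x) = A e^(7x) + B e^(-7x), where A and B are arbitrary constants fixed by the endpoint conditions.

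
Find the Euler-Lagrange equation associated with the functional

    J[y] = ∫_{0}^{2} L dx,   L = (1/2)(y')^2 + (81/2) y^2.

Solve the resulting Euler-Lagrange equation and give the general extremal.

The Lagrangian is L = (1/2)(y')^2 + (81/2) y^2.
∂L/∂y = 81y.
∂L/∂y' = y'.
The Euler-Lagrange equation d/dx(∂L/∂y') − ∂L/∂y = 0 becomes:
    y'' - 81 y = 0
General solution: y(x) = A e^(9x) + B e^(-9x), where A and B are arbitrary constants fixed by the endpoint conditions.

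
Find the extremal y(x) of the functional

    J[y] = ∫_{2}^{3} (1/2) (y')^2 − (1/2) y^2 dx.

The Lagrangian is L = (1/2) (y')^2 − (1/2) y^2.
Compute ∂L/∂y = -y, ∂L/∂y' = y'.
The Euler-Lagrange equation d/dx(∂L/∂y') − ∂L/∂y = 0 reduces to
    y'' + y = 0.
Its general solution is
    y(x) = A sin(x) + B cos(x),
with A, B fixed by the endpoint conditions.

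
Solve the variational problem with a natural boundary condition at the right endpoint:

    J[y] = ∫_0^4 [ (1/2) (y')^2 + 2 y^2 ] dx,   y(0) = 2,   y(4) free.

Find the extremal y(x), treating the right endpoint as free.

The Lagrangian L = (1/2) (y')^2 + 2 y^2 gives
    ∂L/∂y = 4 y,   ∂L/∂y' = y'.
Euler-Lagrange: y'' − 4 y = 0.
With k = 2, the general solution is
    y(x) = A cosh(2 x) + B sinh(2 x).
Fixed left endpoint y(0) = 2 ⇒ A = 2.
The right endpoint x = 4 is free, so the natural (transversality) condition is ∂L/∂y' |_{x=4} = 0, i.e. y'(4) = 0.
Compute y'(x) = A k sinh(k x) + B k cosh(k x), so
    y'(4) = A k sinh(k·4) + B k cosh(k·4) = 0
    ⇒ B = −A tanh(k·4) = − 2 tanh(2·4).
Therefore the extremal is
    y(x) = 2 cosh(2 x) − 2 tanh(2·4) sinh(2 x).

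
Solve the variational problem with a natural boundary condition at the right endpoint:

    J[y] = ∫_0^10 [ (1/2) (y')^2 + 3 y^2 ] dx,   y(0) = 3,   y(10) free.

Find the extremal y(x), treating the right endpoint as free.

The Lagrangian L = (1/2) (y')^2 + 3 y^2 gives
    ∂L/∂y = 6 y,   ∂L/∂y' = y'.
Euler-Lagrange: y'' − 6 y = 0.
With k = sqrt(6), the general solution is
    y(x) = A cosh(sqrt(6) x) + B sinh(sqrt(6) x).
Fixed left endpoint y(0) = 3 ⇒ A = 3.
The right endpoint x = 10 is free, so the natural (transversality) condition is ∂L/∂y' |_{x=10} = 0, i.e. y'(10) = 0.
Compute y'(x) = A k sinh(k x) + B k cosh(k x), so
    y'(10) = A k sinh(k·10) + B k cosh(k·10) = 0
    ⇒ B = −A tanh(k·10) = − 3 tanh(sqrt(6)·10).
Therefore the extremal is
    y(x) = 3 cosh(sqrt(6) x) − 3 tanh(sqrt(6)·10) sinh(sqrt(6) x).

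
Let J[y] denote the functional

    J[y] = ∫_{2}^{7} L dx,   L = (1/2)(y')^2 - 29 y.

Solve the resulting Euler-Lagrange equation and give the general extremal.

The Lagrangian is L = (1/2)(y')^2 - 29 y.
∂L/∂y = -29.
∂L/∂y' = y'.
The Euler-Lagrange equation d/dx(∂L/∂y') − ∂L/∂y = 0 becomes:
    y'' + 29 = 0
General solution: y(x) = -(29/2) x^2 + A x + B, where A and B are arbitrary constants fixed by the endpoint conditions.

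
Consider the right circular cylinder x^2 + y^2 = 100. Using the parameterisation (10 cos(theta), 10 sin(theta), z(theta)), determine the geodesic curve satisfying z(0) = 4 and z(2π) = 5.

Parameterise the cylinder of radius R = 10 as
    r(θ) = (10 cos θ, 10 sin θ, z(θ)).
The arc-length element is
    ds = sqrt(100 + (dz/dθ)^2) dθ,
so the Lagrangian is L = sqrt(100 + z'^2).
L depends on z' only, not on z or θ, so ∂L/∂z = 0 and
    ∂L/∂z' = z' / sqrt(100 + z'^2).
The Euler-Lagrange equation gives
    d/dθ( z' / sqrt(100 + z'^2) ) = 0,
so z' is constant. Integrating once:
    z(θ) = a θ + b,
a helix on the cylinder (a straight line when the cylinder is unrolled). The constants a, b are determined by the endpoint conditions.
With endpoint conditions z(0) = 4 and z(2π) = 5: from z(0) = b we get b = 4, and a·2π + 4 = 5 gives a = 1/(2π), so
    z(θ) = (1/(2π)) θ + 4.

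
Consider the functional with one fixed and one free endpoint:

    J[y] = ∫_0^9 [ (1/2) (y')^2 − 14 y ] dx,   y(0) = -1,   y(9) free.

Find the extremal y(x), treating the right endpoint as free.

The Lagrangian L = (1/2) (y')^2 − 14 y gives
    ∂L/∂y = −14,   ∂L/∂y' = y'.
Euler-Lagrange: d/dx(y') − (−14) = 0, i.e. y'' + 14 = 0, so
    y(x) = −(14/2) x^2 + C1 x + C2.
Fixed left endpoint y(0) = -1 ⇒ C2 = -1.
The right endpoint x = 9 is free, so the natural (transversality) condition is ∂L/∂y' |_{x=9} = 0, i.e. y'(9) = 0.
Compute y'(x) = −14 x + C1, so y'(9) = −126 + C1 = 0 ⇒ C1 = 126.
Therefore the extremal is
    y(x) = −7 x^2 + 126 x − 1.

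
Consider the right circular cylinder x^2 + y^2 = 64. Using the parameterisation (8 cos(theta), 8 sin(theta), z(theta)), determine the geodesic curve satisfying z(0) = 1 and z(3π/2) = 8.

Parameterise the cylinder of radius R = 8 as
    r(θ) = (8 cos θ, 8 sin θ, z(θ)).
The arc-length element is
    ds = sqrt(64 + (dz/dθ)^2) dθ,
so the Lagrangian is L = sqrt(64 + z'^2).
L depends on z' only, not on z or θ, so ∂L/∂z = 0 and
    ∂L/∂z' = z' / sqrt(64 + z'^2).
The Euler-Lagrange equation gives
    d/dθ( z' / sqrt(64 + z'^2) ) = 0,
so z' is constant. Integrating once:
    z(θ) = a θ + b,
a helix on the cylinder (a straight line when the cylinder is unrolled). The constants a, b are determined by the endpoint conditions.
With endpoint conditions z(0) = 1 and z(3π/2) = 8: from z(0) = b we get b = 1, and a·3π/2 + 1 = 8 gives a = 14/(3π), so
    z(θ) = (14/(3π)) θ + 1.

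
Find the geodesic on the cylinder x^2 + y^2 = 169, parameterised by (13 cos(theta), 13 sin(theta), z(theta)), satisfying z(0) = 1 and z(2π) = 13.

Parameterise the cylinder of radius R = 13 as
    r(θ) = (13 cos θ, 13 sin θ, z(θ)).
The arc-length element is
    ds = sqrt(169 + (dz/dθ)^2) dθ,
so the Lagrangian is L = sqrt(169 + z'^2).
L depends on z' only, not on z or θ, so ∂L/∂z = 0 and
    ∂L/∂z' = z' / sqrt(169 + z'^2).
The Euler-Lagrange equation gives
    d/dθ( z' / sqrt(169 + z'^2) ) = 0,
so z' is constant. Integrating once:
    z(θ) = a θ + b,
a helix on the cylinder (a straight line when the cylinder is unrolled). The constants a, b are determined by the endpoint conditions.
With endpoint conditions z(0) = 1 and z(2π) = 13: from z(0) = b we get b = 1, and a·2π + 1 = 13 gives a = 6/π, so
    z(θ) = (6/π) θ + 1.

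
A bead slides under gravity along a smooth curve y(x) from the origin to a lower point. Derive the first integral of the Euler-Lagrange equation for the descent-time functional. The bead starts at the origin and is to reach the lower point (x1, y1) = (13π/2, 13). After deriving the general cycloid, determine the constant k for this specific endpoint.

The Lagrangian L = sqrt((1 + y'^2) / y) has no explicit x dependence, so the Beltrami identity applies:
    L − y' ∂L/∂y' = C.
Compute ∂L/∂y' = y' / sqrt(y (1 + y'^2)).
Substitute:
    sqrt((1 + y'^2)/y) − y'·y' / sqrt(y (1 + y'^2))
    = (1 + y'^2) / sqrt(y (1 + y'^2)) − y'^2 / sqrt(y (1 + y'^2))
    = 1 / sqrt(y (1 + y'^2)) = C.
Squaring and rearranging gives the first integral
    y (1 + y'^2) = 1/C^2 =: k   (constant).
Solving this first-order ODE by the substitution
    y = (k/2)(1 − cos θ)
yields the cycloid parameterisation
    x(θ) = (k/2)(θ − sin θ),   y(θ) = (k/2)(1 − cos θ).
The constant k is fixed by the endpoint condition.
Now fit the given lower endpoint (x1, y1) = (13π/2, 13). At the bottom of the first arch (θ = π), the parametric equations give
    y(π) = (k/2)(1 − cos π) = k,
    x(π) = (k/2)(π − sin π) = kπ/2.
Matching y(π) = 13 gives k = 13, consistent with x(π) = 13π/2. Therefore the specific cycloid is
    x(θ) = (13/2)(θ − sin θ),   y(θ) = (13/2)(1 − cos θ).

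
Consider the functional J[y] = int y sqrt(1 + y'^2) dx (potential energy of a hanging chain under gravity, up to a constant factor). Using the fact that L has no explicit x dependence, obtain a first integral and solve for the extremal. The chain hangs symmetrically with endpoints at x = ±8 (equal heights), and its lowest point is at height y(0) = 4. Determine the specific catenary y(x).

The Lagrangian L(y, y') = y sqrt(1 + y'^2) has no explicit x dependence, so the Beltrami identity applies:
    L − y' ∂L/∂y' = C.
Compute ∂L/∂y' = y · y' / sqrt(1 + y'^2). Then
    L − y' ∂L/∂y'
    = y sqrt(1 + y'^2) − y · y'^2 / sqrt(1 + y'^2)
    = y (1 + y'^2 − y'^2) / sqrt(1 + y'^2)
    = y / sqrt(1 + y'^2) = C.
Squaring gives y^2 = C^2 (1 + y'^2), i.e.
    y'^2 = y^2 / C^2 − 1.
Separating variables,
    dy / sqrt(y^2 − C^2) = dx / C,
and integrating gives arccosh(y / C) = (x − a)/C, so
    y(x) = C cosh((x − a)/C),
the catenary. The constants C and a are fixed by the two endpoint conditions (and, for the hanging-chain problem, the length constraint selects C).
Now fit the given data. The endpoints x = ±8 are symmetric at equal height, so the catenary is even about its minimum: a = 0 and y(x) = C cosh(x/C). The lowest point is y(0) = C cosh(0) = C, and we are told y(0) = 4, so C = 4. Therefore
    y(x) = 4 cosh(x/4),
and at the endpoints
    y(±8) = 4 cosh(8/4).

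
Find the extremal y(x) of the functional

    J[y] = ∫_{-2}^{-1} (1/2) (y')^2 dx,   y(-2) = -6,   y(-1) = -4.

The Lagrangian is L = (1/2) (y')^2.
Compute ∂L/∂y = 0, ∂L/∂y' = y'.
The Euler-Lagrange equation d/dx(∂L/∂y') − ∂L/∂y = 0 reduces to
    y'' = 0.
Its general solution is
    y(x) = A x + B,
with A, B fixed by the endpoint conditions.
Applying the endpoint conditions y(-2) = -6 and y(-1) = -4: solve A·-2 + B = -6 and A·-1 + B = -4. Subtracting gives A(-1 − -2) = -4 − -6, so A = 2, and B = -6 − A·-2 = -2. Therefore
    y(x) = 2 x - 2.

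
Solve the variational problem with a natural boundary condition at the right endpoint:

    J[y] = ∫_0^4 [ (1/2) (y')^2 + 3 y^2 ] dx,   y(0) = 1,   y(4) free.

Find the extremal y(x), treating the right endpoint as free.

The Lagrangian L = (1/2) (y')^2 + 3 y^2 gives
    ∂L/∂y = 6 y,   ∂L/∂y' = y'.
Euler-Lagrange: y'' − 6 y = 0.
With k = sqrt(6), the general solution is
    y(x) = A cosh(sqrt(6) x) + B sinh(sqrt(6) x).
Fixed left endpoint y(0) = 1 ⇒ A = 1.
The right endpoint x = 4 is free, so the natural (transversality) condition is ∂L/∂y' |_{x=4} = 0, i.e. y'(4) = 0.
Compute y'(x) = A k sinh(k x) + B k cosh(k x), so
    y'(4) = A k sinh(k·4) + B k cosh(k·4) = 0
    ⇒ B = −A tanh(k·4) = − tanh(sqrt(6)·4).
Therefore the extremal is
    y(x) = cosh(sqrt(6) x) − tanh(sqrt(6)·4) sinh(sqrt(6) x).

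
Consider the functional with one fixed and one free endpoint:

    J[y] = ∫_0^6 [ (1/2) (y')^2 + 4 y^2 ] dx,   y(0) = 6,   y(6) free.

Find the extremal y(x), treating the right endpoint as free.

The Lagrangian L = (1/2) (y')^2 + 4 y^2 gives
    ∂L/∂y = 8 y,   ∂L/∂y' = y'.
Euler-Lagrange: y'' − 8 y = 0.
With k = sqrt(8), the general solution is
    y(x) = A cosh(sqrt(8) x) + B sinh(sqrt(8) x).
Fixed left endpoint y(0) = 6 ⇒ A = 6.
The right endpoint x = 6 is free, so the natural (transversality) condition is ∂L/∂y' |_{x=6} = 0, i.e. y'(6) = 0.
Compute y'(x) = A k sinh(k x) + B k cosh(k x), so
    y'(6) = A k sinh(k·6) + B k cosh(k·6) = 0
    ⇒ B = −A tanh(k·6) = − 6 tanh(sqrt(8)·6).
Therefore the extremal is
    y(x) = 6 cosh(sqrt(8) x) − 6 tanh(sqrt(8)·6) sinh(sqrt(8) x).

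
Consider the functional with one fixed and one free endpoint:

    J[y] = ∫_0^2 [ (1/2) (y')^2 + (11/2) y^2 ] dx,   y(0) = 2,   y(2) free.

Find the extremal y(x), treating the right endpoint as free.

The Lagrangian L = (1/2) (y')^2 + (11/2) y^2 gives
    ∂L/∂y = 11 y,   ∂L/∂y' = y'.
Euler-Lagrange: y'' − 11 y = 0.
With k = sqrt(11), the general solution is
    y(x) = A cosh(sqrt(11) x) + B sinh(sqrt(11) x).
Fixed left endpoint y(0) = 2 ⇒ A = 2.
The right endpoint x = 2 is free, so the natural (transversality) condition is ∂L/∂y' |_{x=2} = 0, i.e. y'(2) = 0.
Compute y'(x) = A k sinh(k x) + B k cosh(k x), so
    y'(2) = A k sinh(k·2) + B k cosh(k·2) = 0
    ⇒ B = −A tanh(k·2) = − 2 tanh(sqrt(11)·2).
Therefore the extremal is
    y(x) = 2 cosh(sqrt(11) x) − 2 tanh(sqrt(11)·2) sinh(sqrt(11) x).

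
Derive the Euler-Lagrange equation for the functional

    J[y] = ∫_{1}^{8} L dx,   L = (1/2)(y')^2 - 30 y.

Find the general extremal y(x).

The Lagrangian is L = (1/2)(y')^2 - 30 y.
∂L/∂y = -30.
∂L/∂y' = y'.
The Euler-Lagrange equation d/dx(∂L/∂y') − ∂L/∂y = 0 becomes:
    y'' + 30 = 0
General solution: y(x) = -15 x^2 + A x + B, where A and B are arbitrary constants fixed by the endpoint conditions.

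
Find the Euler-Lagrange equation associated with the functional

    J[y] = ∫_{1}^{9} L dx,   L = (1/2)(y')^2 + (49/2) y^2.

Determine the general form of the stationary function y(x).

The Lagrangian is L = (1/2)(y')^2 + (49/2) y^2.
∂L/∂y = 49y.
∂L/∂y' = y'.
The Euler-Lagrange equation d/dx(∂L/∂y') − ∂L/∂y = 0 becomes:
    y'' - 49 y = 0
General solution: y(x) = A e^(7x) + B e^(-7x), where A and B are arbitrary constants fixed by the endpoint conditions.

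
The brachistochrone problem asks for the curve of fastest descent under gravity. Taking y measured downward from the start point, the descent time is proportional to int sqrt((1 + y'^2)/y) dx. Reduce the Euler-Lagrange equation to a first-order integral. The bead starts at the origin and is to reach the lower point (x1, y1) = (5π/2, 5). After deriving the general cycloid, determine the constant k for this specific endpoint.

The Lagrangian L = sqrt((1 + y'^2) / y) has no explicit x dependence, so the Beltrami identity applies:
    L − y' ∂L/∂y' = C.
Compute ∂L/∂y' = y' / sqrt(y (1 + y'^2)).
Substitute:
    sqrt((1 + y'^2)/y) − y'·y' / sqrt(y (1 + y'^2))
    = (1 + y'^2) / sqrt(y (1 + y'^2)) − y'^2 / sqrt(y (1 + y'^2))
    = 1 / sqrt(y (1 + y'^2)) = C.
Squaring and rearranging gives the first integral
    y (1 + y'^2) = 1/C^2 =: k   (constant).
Solving this first-order ODE by the substitution
    y = (k/2)(1 − cos θ)
yields the cycloid parameterisation
    x(θ) = (k/2)(θ − sin θ),   y(θ) = (k/2)(1 − cos θ).
The constant k is fixed by the endpoint condition.
Now fit the given lower endpoint (x1, y1) = (5π/2, 5). At the bottom of the first arch (θ = π), the parametric equations give
    y(π) = (k/2)(1 − cos π) = k,
    x(π) = (k/2)(π − sin π) = kπ/2.
Matching y(π) = 5 gives k = 5, consistent with x(π) = 5π/2. Therefore the specific cycloid is
    x(θ) = (5/2)(θ − sin θ),   y(θ) = (5/2)(1 − cos θ).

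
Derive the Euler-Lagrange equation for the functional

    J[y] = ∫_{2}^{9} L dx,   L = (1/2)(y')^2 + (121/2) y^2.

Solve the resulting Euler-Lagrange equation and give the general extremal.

The Lagrangian is L = (1/2)(y')^2 + (121/2) y^2.
∂L/∂y = 121y.
∂L/∂y' = y'.
The Euler-Lagrange equation d/dx(∂L/∂y') − ∂L/∂y = 0 becomes:
    y'' - 121 y = 0
General solution: y(x) = A e^(11x) + B e^(-11x), where A and B are arbitrary constants fixed by the endpoint conditions.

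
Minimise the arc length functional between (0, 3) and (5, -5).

Arc-length functional: J[y] = ∫ sqrt(1 + (y')^2) dx.
Lagrangian L = sqrt(1 + (y')^2) has no explicit y dependence, so ∂L/∂y = 0 and the Euler-Lagrange equation gives
    d/dx( y' / sqrt(1 + (y')^2) ) = 0  ⇒  y' / sqrt(1 + (y')^2) = const.
Hence y' is constant, so y(x) is affine.
Fitting the endpoints (0, 3) and (5, -5):
    slope m = ((-5) − 3) / (5 − 0) = -8/5,
    intercept c = 3 − m·0 = 3.
Extremal: y(x) = (-8/5) x + 3.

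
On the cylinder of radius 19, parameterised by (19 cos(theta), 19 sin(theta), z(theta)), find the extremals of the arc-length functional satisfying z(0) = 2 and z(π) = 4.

Parameterise the cylinder of radius R = 19 as
    r(θ) = (19 cos θ, 19 sin θ, z(θ)).
The arc-length element is
    ds = sqrt(361 + (dz/dθ)^2) dθ,
so the Lagrangian is L = sqrt(361 + z'^2).
L depends on z' only, not on z or θ, so ∂L/∂z = 0 and
    ∂L/∂z' = z' / sqrt(361 + z'^2).
The Euler-Lagrange equation gives
    d/dθ( z' / sqrt(361 + z'^2) ) = 0,
so z' is constant. Integrating once:
    z(θ) = a θ + b,
a helix on the cylinder (a straight line when the cylinder is unrolled). The constants a, b are determined by the endpoint conditions.
With endpoint conditions z(0) = 2 and z(π) = 4: from z(0) = b we get b = 2, and a·π + 2 = 4 gives a = 2/π, so
    z(θ) = (2/π) θ + 2.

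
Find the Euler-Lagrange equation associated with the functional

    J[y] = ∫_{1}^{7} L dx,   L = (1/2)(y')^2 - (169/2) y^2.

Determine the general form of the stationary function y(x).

The Lagrangian is L = (1/2)(y')^2 - (169/2) y^2.
∂L/∂y = -169y.
∂L/∂y' = y'.
The Euler-Lagrange equation d/dx(∂L/∂y') − ∂L/∂y = 0 becomes:
    y'' + 169 y = 0
General solution: y(x) = A sin(13x) + B cos(13x), where A and B are arbitrary constants fixed by the endpoint conditions.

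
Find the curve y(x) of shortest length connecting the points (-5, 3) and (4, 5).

Arc-length functional: J[y] = ∫ sqrt(1 + (y')^2) dx.
Lagrangian L = sqrt(1 + (y')^2) has no explicit y dependence, so ∂L/∂y = 0 and the Euler-Lagrange equation gives
    d/dx( y' / sqrt(1 + (y')^2) ) = 0  ⇒  y' / sqrt(1 + (y')^2) = const.
Hence y' is constant, so y(x) is affine.
Fitting the endpoints (-5, 3) and (4, 5):
    slope m = (5 − 3) / (4 − (-5)) = 2/9,
    intercept c = 3 − m·(-5) = 37/9.
Extremal: y(x) = (2/9) x + 37/9.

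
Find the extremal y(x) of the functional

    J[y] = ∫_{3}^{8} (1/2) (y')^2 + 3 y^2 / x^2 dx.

The Lagrangian is L = (1/2) (y')^2 + 3 y^2 / x^2.
Compute ∂L/∂y = 6y/x^2, ∂L/∂y' = y'.
The Euler-Lagrange equation d/dx(∂L/∂y') − ∂L/∂y = 0 reduces to
    y'' − 6/x^2 · y = 0  (x > 0).
Its general solution is
    y(x) = A x^3 + B x^(-2),
with A, B fixed by the endpoint conditions.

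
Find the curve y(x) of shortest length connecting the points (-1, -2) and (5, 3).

Arc-length functional: J[y] = ∫ sqrt(1 + (y')^2) dx.
Lagrangian L = sqrt(1 + (y')^2) has no explicit y dependence, so ∂L/∂y = 0 and the Euler-Lagrange equation gives
    d/dx( y' / sqrt(1 + (y')^2) ) = 0  ⇒  y' / sqrt(1 + (y')^2) = const.
Hence y' is constant, so y(x) is affine.
Fitting the endpoints (-1, -2) and (5, 3):
    slope m = (3 − (-2)) / (5 − (-1)) = 5/6,
    intercept c = (-2) − m·(-1) = -7/6.
Extremal: y(x) = (5/6) x - 7/6.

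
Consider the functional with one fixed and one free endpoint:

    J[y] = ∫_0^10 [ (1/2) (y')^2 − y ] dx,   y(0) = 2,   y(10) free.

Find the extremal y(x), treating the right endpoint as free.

The Lagrangian L = (1/2) (y')^2 − y gives
    ∂L/∂y = −1,   ∂L/∂y' = y'.
Euler-Lagrange: d/dx(y') − (−1) = 0, i.e. y'' + 1 = 0, so
    y(x) = −(1/2) x^2 + C1 x + C2.
Fixed left endpoint y(0) = 2 ⇒ C2 = 2.
The right endpoint x = 10 is free, so the natural (transversality) condition is ∂L/∂y' |_{x=10} = 0, i.e. y'(10) = 0.
Compute y'(x) = −1 x + C1, so y'(10) = −10 + C1 = 0 ⇒ C1 = 10.
Therefore the extremal is
    y(x) = −x^2/2 + 10 x + 2.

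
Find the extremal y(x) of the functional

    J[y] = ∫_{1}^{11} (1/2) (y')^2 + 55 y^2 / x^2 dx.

The Lagrangian is L = (1/2) (y')^2 + 55 y^2 / x^2.
Compute ∂L/∂y = 110y/x^2, ∂L/∂y' = y'.
The Euler-Lagrange equation d/dx(∂L/∂y') − ∂L/∂y = 0 reduces to
    y'' − 110/x^2 · y = 0  (x > 0).
Its general solution is
    y(x) = A x^11 + B x^(-10),
with A, B fixed by the endpoint conditions.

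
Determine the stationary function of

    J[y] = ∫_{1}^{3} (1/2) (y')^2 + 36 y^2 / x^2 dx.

The Lagrangian is L = (1/2) (y')^2 + 36 y^2 / x^2.
Compute ∂L/∂y = 72y/x^2, ∂L/∂y' = y'.
The Euler-Lagrange equation d/dx(∂L/∂y') − ∂L/∂y = 0 reduces to
    y'' − 72/x^2 · y = 0  (x > 0).
Its general solution is
    y(x) = A x^9 + B x^(-8),
with A, B fixed by the endpoint conditions.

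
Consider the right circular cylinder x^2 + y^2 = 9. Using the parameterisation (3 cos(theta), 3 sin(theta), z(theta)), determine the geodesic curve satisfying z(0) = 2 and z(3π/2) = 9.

Parameterise the cylinder of radius R = 3 as
    r(θ) = (3 cos θ, 3 sin θ, z(θ)).
The arc-length element is
    ds = sqrt(9 + (dz/dθ)^2) dθ,
so the Lagrangian is L = sqrt(9 + z'^2).
L depends on z' only, not on z or θ, so ∂L/∂z = 0 and
    ∂L/∂z' = z' / sqrt(9 + z'^2).
The Euler-Lagrange equation gives
    d/dθ( z' / sqrt(9 + z'^2) ) = 0,
so z' is constant. Integrating once:
    z(θ) = a θ + b,
a helix on the cylinder (a straight line when the cylinder is unrolled). The constants a, b are determined by the endpoint conditions.
With endpoint conditions z(0) = 2 and z(3π/2) = 9: from z(0) = b we get b = 2, and a·3π/2 + 2 = 9 gives a = 14/(3π), so
    z(θ) = (14/(3π)) θ + 2.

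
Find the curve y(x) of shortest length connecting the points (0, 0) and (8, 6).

Arc-length functional: J[y] = ∫ sqrt(1 + (y')^2) dx.
Lagrangian L = sqrt(1 + (y')^2) has no explicit y dependence, so ∂L/∂y = 0 and the Euler-Lagrange equation gives
    d/dx( y' / sqrt(1 + (y')^2) ) = 0  ⇒  y' / sqrt(1 + (y')^2) = const.
Hence y' is constant, so y(x) is affine.
Fitting the endpoints (0, 0) and (8, 6):
    slope m = (6 − 0) / (8 − 0) = 3/4,
    intercept c = 0 − m·0 = 0.
Extremal: y(x) = (3/4) x.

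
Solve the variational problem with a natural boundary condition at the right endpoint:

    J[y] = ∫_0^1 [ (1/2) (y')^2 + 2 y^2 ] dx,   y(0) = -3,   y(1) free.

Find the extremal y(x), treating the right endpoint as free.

The Lagrangian L = (1/2) (y')^2 + 2 y^2 gives
    ∂L/∂y = 4 y,   ∂L/∂y' = y'.
Euler-Lagrange: y'' − 4 y = 0.
With k = 2, the general solution is
    y(x) = A cosh(2 x) + B sinh(2 x).
Fixed left endpoint y(0) = -3 ⇒ A = -3.
The right endpoint x = 1 is free, so the natural (transversality) condition is ∂L/∂y' |_{x=1} = 0, i.e. y'(1) = 0.
Compute y'(x) = A k sinh(k x) + B k cosh(k x), so
    y'(1) = A k sinh(k·1) + B k cosh(k·1) = 0
    ⇒ B = −A tanh(k·1) = 3 tanh(2·1).
Therefore the extremal is
    y(x) = −3 cosh(2 x) + 3 tanh(2·1) sinh(2 x).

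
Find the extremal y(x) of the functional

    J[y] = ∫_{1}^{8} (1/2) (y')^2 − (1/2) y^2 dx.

The Lagrangian is L = (1/2) (y')^2 − (1/2) y^2.
Compute ∂L/∂y = -y, ∂L/∂y' = y'.
The Euler-Lagrange equation d/dx(∂L/∂y') − ∂L/∂y = 0 reduces to
    y'' + y = 0.
Its general solution is
    y(x) = A sin(x) + B cos(x),
with A, B fixed by the endpoint conditions.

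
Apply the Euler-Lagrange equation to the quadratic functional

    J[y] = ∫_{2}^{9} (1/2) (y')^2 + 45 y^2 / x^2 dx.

The Lagrangian is L = (1/2) (y')^2 + 45 y^2 / x^2.
Compute ∂L/∂y = 90y/x^2, ∂L/∂y' = y'.
The Euler-Lagrange equation d/dx(∂L/∂y') − ∂L/∂y = 0 reduces to
    y'' − 90/x^2 · y = 0  (x > 0).
Its general solution is
    y(x) = A x^10 + B x^(-9),
with A, B fixed by the endpoint conditions.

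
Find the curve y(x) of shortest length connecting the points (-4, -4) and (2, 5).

Arc-length functional: J[y] = ∫ sqrt(1 + (y')^2) dx.
Lagrangian L = sqrt(1 + (y')^2) has no explicit y dependence, so ∂L/∂y = 0 and the Euler-Lagrange equation gives
    d/dx( y' / sqrt(1 + (y')^2) ) = 0  ⇒  y' / sqrt(1 + (y')^2) = const.
Hence y' is constant, so y(x) is affine.
Fitting the endpoints (-4, -4) and (2, 5):
    slope m = (5 − (-4)) / (2 − (-4)) = 3/2,
    intercept c = (-4) − m·(-4) = 2.
Extremal: y(x) = (3/2) x + 2.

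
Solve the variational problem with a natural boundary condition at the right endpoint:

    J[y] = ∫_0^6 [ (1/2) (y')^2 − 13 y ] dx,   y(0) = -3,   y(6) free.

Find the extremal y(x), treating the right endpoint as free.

The Lagrangian L = (1/2) (y')^2 − 13 y gives
    ∂L/∂y = −13,   ∂L/∂y' = y'.
Euler-Lagrange: d/dx(y') − (−13) = 0, i.e. y'' + 13 = 0, so
    y(x) = −(13/2) x^2 + C1 x + C2.
Fixed left endpoint y(0) = -3 ⇒ C2 = -3.
The right endpoint x = 6 is free, so the natural (transversality) condition is ∂L/∂y' |_{x=6} = 0, i.e. y'(6) = 0.
Compute y'(x) = −13 x + C1, so y'(6) = −78 + C1 = 0 ⇒ C1 = 78.
Therefore the extremal is
    y(x) = −(13/2) x^2 + 78 x − 3.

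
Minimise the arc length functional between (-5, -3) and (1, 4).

Arc-length functional: J[y] = ∫ sqrt(1 + (y')^2) dx.
Lagrangian L = sqrt(1 + (y')^2) has no explicit y dependence, so ∂L/∂y = 0 and the Euler-Lagrange equation gives
    d/dx( y' / sqrt(1 + (y')^2) ) = 0  ⇒  y' / sqrt(1 + (y')^2) = const.
Hence y' is constant, so y(x) is affine.
Fitting the endpoints (-5, -3) and (1, 4):
    slope m = (4 − (-3)) / (1 − (-5)) = 7/6,
    intercept c = (-3) − m·(-5) = 17/6.
Extremal: y(x) = (7/6) x + 17/6.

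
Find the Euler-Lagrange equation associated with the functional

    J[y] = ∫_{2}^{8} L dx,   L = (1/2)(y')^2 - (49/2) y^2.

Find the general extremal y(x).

The Lagrangian is L = (1/2)(y')^2 - (49/2) y^2.
∂L/∂y = -49y.
∂L/∂y' = y'.
The Euler-Lagrange equation d/dx(∂L/∂y') − ∂L/∂y = 0 becomes:
    y'' + 49 y = 0
General solution: y(x) = A sin(7x) + B cos(7x), where A and B are arbitrary constants fixed by the endpoint conditions.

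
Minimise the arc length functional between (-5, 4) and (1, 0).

Arc-length functional: J[y] = ∫ sqrt(1 + (y')^2) dx.
Lagrangian L = sqrt(1 + (y')^2) has no explicit y dependence, so ∂L/∂y = 0 and the Euler-Lagrange equation gives
    d/dx( y' / sqrt(1 + (y')^2) ) = 0  ⇒  y' / sqrt(1 + (y')^2) = const.
Hence y' is constant, so y(x) is affine.
Fitting the endpoints (-5, 4) and (1, 0):
    slope m = (0 − 4) / (1 − (-5)) = -2/3,
    intercept c = 4 − m·(-5) = 2/3.
Extremal: y(x) = (-2/3) x + 2/3.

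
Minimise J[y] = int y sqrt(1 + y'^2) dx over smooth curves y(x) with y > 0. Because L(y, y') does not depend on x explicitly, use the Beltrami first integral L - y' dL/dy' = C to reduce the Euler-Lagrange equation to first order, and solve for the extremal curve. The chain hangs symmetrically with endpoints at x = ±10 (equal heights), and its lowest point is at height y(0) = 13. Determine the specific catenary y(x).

The Lagrangian L(y, y') = y sqrt(1 + y'^2) has no explicit x dependence, so the Beltrami identity applies:
    L − y' ∂L/∂y' = C.
Compute ∂L/∂y' = y · y' / sqrt(1 + y'^2). Then
    L − y' ∂L/∂y'
    = y sqrt(1 + y'^2) − y · y'^2 / sqrt(1 + y'^2)
    = y (1 + y'^2 − y'^2) / sqrt(1 + y'^2)
    = y / sqrt(1 + y'^2) = C.
Squaring gives y^2 = C^2 (1 + y'^2), i.e.
    y'^2 = y^2 / C^2 − 1.
Separating variables,
    dy / sqrt(y^2 − C^2) = dx / C,
and integrating gives arccosh(y / C) = (x − a)/C, so
    y(x) = C cosh((x − a)/C),
the catenary. The constants C and a are fixed by the two endpoint conditions (and, for the hanging-chain problem, the length constraint selects C).
Now fit the given data. The endpoints x = ±10 are symmetric at equal height, so the catenary is even about its minimum: a = 0 and y(x) = C cosh(x/C). The lowest point is y(0) = C cosh(0) = C, and we are told y(0) = 13, so C = 13. Therefore
    y(x) = 13 cosh(x/13),
and at the endpoints
    y(±10) = 13 cosh(10/13).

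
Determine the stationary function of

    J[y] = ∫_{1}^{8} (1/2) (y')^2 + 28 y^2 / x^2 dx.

The Lagrangian is L = (1/2) (y')^2 + 28 y^2 / x^2.
Compute ∂L/∂y = 56y/x^2, ∂L/∂y' = y'.
The Euler-Lagrange equation d/dx(∂L/∂y') − ∂L/∂y = 0 reduces to
    y'' − 56/x^2 · y = 0  (x > 0).
Its general solution is
    y(x) = A x^8 + B x^(-7),
with A, B fixed by the endpoint conditions.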